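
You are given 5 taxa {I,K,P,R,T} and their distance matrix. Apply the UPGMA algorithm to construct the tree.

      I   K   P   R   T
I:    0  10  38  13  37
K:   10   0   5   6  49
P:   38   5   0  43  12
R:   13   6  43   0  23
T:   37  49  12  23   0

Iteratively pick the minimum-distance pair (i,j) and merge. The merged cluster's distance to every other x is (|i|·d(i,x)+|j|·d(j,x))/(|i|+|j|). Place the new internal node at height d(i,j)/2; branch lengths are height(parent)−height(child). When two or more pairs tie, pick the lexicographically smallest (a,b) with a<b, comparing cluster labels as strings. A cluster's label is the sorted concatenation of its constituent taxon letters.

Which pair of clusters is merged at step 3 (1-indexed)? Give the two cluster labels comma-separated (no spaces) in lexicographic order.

step 1: merge (K,P) at d=5; branch lengths K→5/2, P→5/2; new cluster KP
  updated: d(I,KP)=24, d(KP,R)=49/2, d(KP,T)=61/2
step 2: merge (I,R) at d=13; branch lengths I→13/2, R→13/2; new cluster IR
  updated: d(IR,KP)=97/4, d(IR,T)=30
step 3: merge (IR,KP) at d=97/4; branch lengths IR→45/8, KP→77/8; new cluster IKPR
  updated: d(IKPR,T)=121/4
step 4: merge (IKPR,T) at d=121/4; branch lengths IKPR→3, T→121/8; new cluster IKPRT
final tree: (((I:13/2,R:13/2):45/8,(K:5/2,P:5/2):77/8):3,T:121/8)
total length: 411/8

IR,KP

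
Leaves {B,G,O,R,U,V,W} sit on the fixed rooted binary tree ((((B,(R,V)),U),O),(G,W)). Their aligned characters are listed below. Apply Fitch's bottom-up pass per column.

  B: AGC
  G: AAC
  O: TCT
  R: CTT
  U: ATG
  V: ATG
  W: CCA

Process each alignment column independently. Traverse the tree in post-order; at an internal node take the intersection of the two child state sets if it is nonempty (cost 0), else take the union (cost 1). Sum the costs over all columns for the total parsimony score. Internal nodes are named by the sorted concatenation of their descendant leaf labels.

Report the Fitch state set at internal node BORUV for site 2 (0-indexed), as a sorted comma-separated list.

G,T

RV@0: {C} ∪ {A} = {A,C} (union, +1)
BRV@0: {A} ∩ {A,C} = {A} (intersection, +0)
BRUV@0: {A} ∩ {A} = {A} (intersection, +0)
BORUV@0: {A} ∪ {T} = {A,T} (union, +1)
GW@0: {A} ∪ {C} = {A,C} (union, +1)
BGORUVW@0: {A,T} ∩ {A,C} = {A} (intersection, +0)
RV@1: {T} ∩ {T} = {T} (intersection, +0)
BRV@1: {G} ∪ {T} = {G,T} (union, +1)
BRUV@1: {G,T} ∩ {T} = {T} (intersection, +0)
BORUV@1: {T} ∪ {C} = {C,T} (union, +1)
GW@1: {A} ∪ {C} = {A,C} (union, +1)
BGORUVW@1: {C,T} ∩ {A,C} = {C} (intersection, +0)
RV@2: {T} ∪ {G} = {G,T} (union, +1)
BRV@2: {C} ∪ {G,T} = {C,G,T} (union, +1)
BRUV@2: {C,G,T} ∩ {G} = {G} (intersection, +0)
BORUV@2: {G} ∪ {T} = {G,T} (union, +1)
GW@2: {C} ∪ {A} = {A,C} (union, +1)
BGORUVW@2: {G,T} ∪ {A,C} = {A,C,G,T} (union, +1)
per-site changes: [3, 3, 5]; total = 11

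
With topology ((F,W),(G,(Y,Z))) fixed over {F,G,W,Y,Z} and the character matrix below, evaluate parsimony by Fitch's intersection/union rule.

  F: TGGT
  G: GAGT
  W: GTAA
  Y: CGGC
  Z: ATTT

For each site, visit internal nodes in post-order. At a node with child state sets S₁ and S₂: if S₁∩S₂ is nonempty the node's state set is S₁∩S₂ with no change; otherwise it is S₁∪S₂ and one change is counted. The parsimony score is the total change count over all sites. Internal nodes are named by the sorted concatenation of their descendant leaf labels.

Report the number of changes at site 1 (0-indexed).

FW@0: {T} ∪ {G} = {G,T} (union, +1)
YZ@0: {C} ∪ {A} = {A,C} (union, +1)
GYZ@0: {G} ∪ {A,C} = {A,C,G} (union, +1)
FGWYZ@0: {G,T} ∩ {A,C,G} = {G} (intersection, +0)
FW@1: {G} ∪ {T} = {G,T} (union, +1)
YZ@1: {G} ∪ {T} = {G,T} (union, +1)
GYZ@1: {A} ∪ {G,T} = {A,G,T} (union, +1)
FGWYZ@1: {G,T} ∩ {A,G,T} = {G,T} (intersection, +0)
FW@2: {G} ∪ {A} = {A,G} (union, +1)
YZ@2: {G} ∪ {T} = {G,T} (union, +1)
GYZ@2: {G} ∩ {G,T} = {G} (intersection, +0)
FGWYZ@2: {A,G} ∩ {G} = {G} (intersection, +0)
FW@3: {T} ∪ {A} = {A,T} (union, +1)
YZ@3: {C} ∪ {T} = {C,T} (union, +1)
GYZ@3: {T} ∩ {C,T} = {T} (intersection, +0)
FGWYZ@3: {A,T} ∩ {T} = {T} (intersection, +0)
per-site changes: [3, 3, 2, 2]; total = 10

3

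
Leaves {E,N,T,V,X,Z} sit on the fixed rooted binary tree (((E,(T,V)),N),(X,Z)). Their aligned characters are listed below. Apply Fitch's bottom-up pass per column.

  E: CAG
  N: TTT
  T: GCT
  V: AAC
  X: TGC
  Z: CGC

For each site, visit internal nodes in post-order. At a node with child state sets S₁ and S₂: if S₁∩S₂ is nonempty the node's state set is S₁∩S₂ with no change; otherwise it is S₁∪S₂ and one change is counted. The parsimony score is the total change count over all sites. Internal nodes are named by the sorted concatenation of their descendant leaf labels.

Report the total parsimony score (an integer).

[col 0] TV: children T:{G}, V:{A} ∪→ {A,G}; cost 1
[col 0] ETV: children E:{C}, TV:{A,G} ∪→ {A,C,G}; cost 1
[col 0] ENTV: children ETV:{A,C,G}, N:{T} ∪→ {A,C,G,T}; cost 1
[col 0] XZ: children X:{T}, Z:{C} ∪→ {C,T}; cost 1
[col 0] ENTVXZ: children ENTV:{A,C,G,T}, XZ:{C,T} ∩→ {C,T}; cost 0
[col 1] TV: children T:{C}, V:{A} ∪→ {A,C}; cost 1
[col 1] ETV: children E:{A}, TV:{A,C} ∩→ {A}; cost 0
[col 1] ENTV: children ETV:{A}, N:{T} ∪→ {A,T}; cost 1
[col 1] XZ: children X:{G}, Z:{G} ∩→ {G}; cost 0
[col 1] ENTVXZ: children ENTV:{A,T}, XZ:{G} ∪→ {A,G,T}; cost 1
[col 2] TV: children T:{T}, V:{C} ∪→ {C,T}; cost 1
[col 2] ETV: children E:{G}, TV:{C,T} ∪→ {C,G,T}; cost 1
[col 2] ENTV: children ETV:{C,G,T}, N:{T} ∩→ {T}; cost 0
[col 2] XZ: children X:{C}, Z:{C} ∩→ {C}; cost 0
[col 2] ENTVXZ: children ENTV:{T}, XZ:{C} ∪→ {C,T}; cost 1
per-site changes: [4, 3, 3]; total = 10

10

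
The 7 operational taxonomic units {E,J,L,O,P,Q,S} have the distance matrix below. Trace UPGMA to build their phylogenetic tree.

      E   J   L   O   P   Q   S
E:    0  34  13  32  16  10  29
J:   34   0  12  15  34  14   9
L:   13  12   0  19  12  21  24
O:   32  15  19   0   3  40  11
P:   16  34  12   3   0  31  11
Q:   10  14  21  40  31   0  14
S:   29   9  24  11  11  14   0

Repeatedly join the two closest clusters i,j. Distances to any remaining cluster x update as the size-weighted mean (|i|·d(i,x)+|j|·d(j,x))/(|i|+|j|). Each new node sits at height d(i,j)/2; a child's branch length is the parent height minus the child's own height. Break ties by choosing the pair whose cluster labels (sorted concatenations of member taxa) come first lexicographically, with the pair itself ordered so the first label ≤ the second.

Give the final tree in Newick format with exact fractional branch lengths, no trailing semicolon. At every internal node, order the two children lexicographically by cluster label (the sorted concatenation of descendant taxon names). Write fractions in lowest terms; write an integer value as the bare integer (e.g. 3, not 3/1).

((E:5,Q:5):36/5,((J:9/2,S:9/2):53/12,(L:31/4,(O:3/2,P:3/2):25/4):7/6):197/60)

iteration 1: select O,P (d=3); attach at lengths (3/2, 3/2); label the merged cluster OP
  updated: d(E,OP)=24, d(J,OP)=49/2, d(L,OP)=31/2, d(OP,Q)=71/2, d(OP,S)=11
iteration 2: select J,S (d=9); attach at lengths (9/2, 9/2); label the merged cluster JS
  updated: d(E,JS)=63/2, d(JS,L)=18, d(JS,OP)=71/4, d(JS,Q)=14
iteration 3: select E,Q (d=10); attach at lengths (5, 5); label the merged cluster EQ
  updated: d(EQ,JS)=91/4, d(EQ,L)=17, d(EQ,OP)=119/4
iteration 4: select L,OP (d=31/2); attach at lengths (31/4, 25/4); label the merged cluster LOP
  updated: d(EQ,LOP)=51/2, d(JS,LOP)=107/6
iteration 5: select JS,LOP (d=107/6); attach at lengths (53/12, 7/6); label the merged cluster JLOPS
  updated: d(EQ,JLOPS)=122/5
iteration 6: select EQ,JLOPS (d=122/5); attach at lengths (36/5, 197/60); label the merged cluster EJLOPQS
final tree: ((E:5,Q:5):36/5,((J:9/2,S:9/2):53/12,(L:31/4,(O:3/2,P:3/2):25/4):7/6):197/60)
total length: 781/15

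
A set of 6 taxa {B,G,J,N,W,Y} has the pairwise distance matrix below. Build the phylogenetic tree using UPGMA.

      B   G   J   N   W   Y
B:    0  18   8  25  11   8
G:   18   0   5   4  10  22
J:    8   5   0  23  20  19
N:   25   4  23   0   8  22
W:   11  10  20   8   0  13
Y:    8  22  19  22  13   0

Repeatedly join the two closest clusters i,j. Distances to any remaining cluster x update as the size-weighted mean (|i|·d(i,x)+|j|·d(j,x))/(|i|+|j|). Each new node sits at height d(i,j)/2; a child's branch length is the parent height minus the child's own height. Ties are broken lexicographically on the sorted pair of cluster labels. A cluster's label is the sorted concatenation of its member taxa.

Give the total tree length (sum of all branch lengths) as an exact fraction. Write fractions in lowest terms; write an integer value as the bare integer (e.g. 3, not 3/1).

419/12

step 1: merge (G,N) at d=4; branch lengths G→2, N→2; new cluster GN
  updated: d(B,GN)=43/2, d(GN,J)=14, d(GN,W)=9, d(GN,Y)=22
step 2: merge (B,J) at d=8; branch lengths B→4, J→4; new cluster BJ
  updated: d(BJ,GN)=71/4, d(BJ,W)=31/2, d(BJ,Y)=27/2
step 3: merge (GN,W) at d=9; branch lengths GN→5/2, W→9/2; new cluster GNW
  updated: d(BJ,GNW)=17, d(GNW,Y)=19
step 4: merge (BJ,Y) at d=27/2; branch lengths BJ→11/4, Y→27/4; new cluster BJY
  updated: d(BJY,GNW)=53/3
step 5: merge (BJY,GNW) at d=53/3; branch lengths BJY→25/12, GNW→13/3; new cluster BGJNWY
final tree: (((B:4,J:4):11/4,Y:27/4):25/12,((G:2,N:2):5/2,W:9/2):13/3)
total length: 419/12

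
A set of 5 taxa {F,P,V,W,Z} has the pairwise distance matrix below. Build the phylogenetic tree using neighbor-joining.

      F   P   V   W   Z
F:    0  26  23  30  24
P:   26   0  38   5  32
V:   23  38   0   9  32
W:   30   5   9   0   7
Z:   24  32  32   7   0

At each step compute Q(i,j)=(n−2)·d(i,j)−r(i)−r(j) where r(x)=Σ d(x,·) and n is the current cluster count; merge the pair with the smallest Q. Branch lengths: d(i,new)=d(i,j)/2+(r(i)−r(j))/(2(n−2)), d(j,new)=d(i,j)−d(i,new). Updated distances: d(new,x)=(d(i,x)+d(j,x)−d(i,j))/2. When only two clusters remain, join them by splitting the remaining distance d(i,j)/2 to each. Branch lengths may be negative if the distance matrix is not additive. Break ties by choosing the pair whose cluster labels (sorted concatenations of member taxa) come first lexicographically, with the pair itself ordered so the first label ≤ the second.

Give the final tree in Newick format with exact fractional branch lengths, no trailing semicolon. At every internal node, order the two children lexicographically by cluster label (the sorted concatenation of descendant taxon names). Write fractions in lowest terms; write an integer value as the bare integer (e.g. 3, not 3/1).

(((F:85/8,V:99/8):45/8,(P:65/6,W:-35/6):49/8):87/16,Z:87/16)

step 1: merge (P,W) at d=5, Q=-137; branch lengths P→65/6, W→-35/6; new cluster PW
  updated: d(F,PW)=51/2, d(PW,V)=21, d(PW,Z)=17
step 2: merge (F,V) at d=23, Q=-205/2; branch lengths F→85/8, V→99/8; new cluster FV
  updated: d(FV,PW)=47/4, d(FV,Z)=33/2
step 3: merge (FV,PW) at d=47/4, Q=-181/4; branch lengths FV→45/8, PW→49/8; new cluster FPVW
  updated: d(FPVW,Z)=87/8
step 4: merge (FPVW,Z) at d=87/8; branch lengths FPVW→87/16, Z→87/16; new cluster FPVWZ
final tree: (((F:85/8,V:99/8):45/8,(P:65/6,W:-35/6):49/8):87/16,Z:87/16)
total length: 405/8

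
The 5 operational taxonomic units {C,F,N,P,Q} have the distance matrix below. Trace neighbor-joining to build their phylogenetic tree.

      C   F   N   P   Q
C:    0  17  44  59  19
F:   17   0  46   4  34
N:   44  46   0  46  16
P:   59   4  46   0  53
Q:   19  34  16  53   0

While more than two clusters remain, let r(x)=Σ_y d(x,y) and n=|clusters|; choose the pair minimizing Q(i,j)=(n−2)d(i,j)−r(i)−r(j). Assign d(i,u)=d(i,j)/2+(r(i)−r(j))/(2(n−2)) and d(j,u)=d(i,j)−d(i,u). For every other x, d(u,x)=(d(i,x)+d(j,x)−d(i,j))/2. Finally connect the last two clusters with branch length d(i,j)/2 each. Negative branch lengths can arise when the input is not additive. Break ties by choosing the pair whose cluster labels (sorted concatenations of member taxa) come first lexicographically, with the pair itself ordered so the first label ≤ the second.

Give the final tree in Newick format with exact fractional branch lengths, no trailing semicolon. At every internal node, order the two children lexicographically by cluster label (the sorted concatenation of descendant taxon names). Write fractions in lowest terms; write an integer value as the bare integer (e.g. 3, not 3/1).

(((C:99/8,(F:-49/6,P:73/6):189/8):89/8,N:119/8):9/16,Q:9/16)

iteration 1: select F,P (d=4, Q=-251); attach at lengths (-49/6, 73/6); label the merged cluster FP
  updated: d(C,FP)=36, d(FP,N)=44, d(FP,Q)=83/2
iteration 2: select C,FP (d=36, Q=-297/2); attach at lengths (99/8, 189/8); label the merged cluster CFP
  updated: d(CFP,N)=26, d(CFP,Q)=49/4
iteration 3: select CFP,N (d=26, Q=-217/4); attach at lengths (89/8, 119/8); label the merged cluster CFNP
  updated: d(CFNP,Q)=9/8
iteration 4: select CFNP,Q (d=9/8); attach at lengths (9/16, 9/16); label the merged cluster CFNPQ
final tree: (((C:99/8,(F:-49/6,P:73/6):189/8):89/8,N:119/8):9/16,Q:9/16)
total length: 537/8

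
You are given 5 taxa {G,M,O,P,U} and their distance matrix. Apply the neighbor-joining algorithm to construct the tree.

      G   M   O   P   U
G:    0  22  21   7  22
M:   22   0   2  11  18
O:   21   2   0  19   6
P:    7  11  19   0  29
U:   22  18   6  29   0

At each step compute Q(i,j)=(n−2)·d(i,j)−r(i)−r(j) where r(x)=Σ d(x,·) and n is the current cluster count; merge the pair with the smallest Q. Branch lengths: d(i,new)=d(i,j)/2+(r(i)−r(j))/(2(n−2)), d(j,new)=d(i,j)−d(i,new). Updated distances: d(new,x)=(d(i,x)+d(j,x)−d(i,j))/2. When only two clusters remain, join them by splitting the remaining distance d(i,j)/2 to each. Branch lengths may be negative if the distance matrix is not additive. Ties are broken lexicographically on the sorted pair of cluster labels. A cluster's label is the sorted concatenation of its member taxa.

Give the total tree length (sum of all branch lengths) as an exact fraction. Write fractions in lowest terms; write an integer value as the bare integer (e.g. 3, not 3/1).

1. join G+P (d=7, Q=-117) ⇒ GP; edges |G|=9/2, |P|=5/2
  updated: d(GP,M)=13, d(GP,O)=33/2, d(GP,U)=22
2. join GP+M (d=13, Q=-117/2) ⇒ GMP; edges |GP|=89/8, |M|=15/8
  updated: d(GMP,O)=11/4, d(GMP,U)=27/2
3. join GMP+O (d=11/4, Q=-89/4) ⇒ GMOP; edges |GMP|=41/8, |O|=-19/8
  updated: d(GMOP,U)=67/8
4. join GMOP+U (d=67/8) ⇒ GMOPU; edges |GMOP|=67/16, |U|=67/16
final tree: ((((G:9/2,P:5/2):89/8,M:15/8):41/8,O:-19/8):67/16,U:67/16)
total length: 249/8

249/8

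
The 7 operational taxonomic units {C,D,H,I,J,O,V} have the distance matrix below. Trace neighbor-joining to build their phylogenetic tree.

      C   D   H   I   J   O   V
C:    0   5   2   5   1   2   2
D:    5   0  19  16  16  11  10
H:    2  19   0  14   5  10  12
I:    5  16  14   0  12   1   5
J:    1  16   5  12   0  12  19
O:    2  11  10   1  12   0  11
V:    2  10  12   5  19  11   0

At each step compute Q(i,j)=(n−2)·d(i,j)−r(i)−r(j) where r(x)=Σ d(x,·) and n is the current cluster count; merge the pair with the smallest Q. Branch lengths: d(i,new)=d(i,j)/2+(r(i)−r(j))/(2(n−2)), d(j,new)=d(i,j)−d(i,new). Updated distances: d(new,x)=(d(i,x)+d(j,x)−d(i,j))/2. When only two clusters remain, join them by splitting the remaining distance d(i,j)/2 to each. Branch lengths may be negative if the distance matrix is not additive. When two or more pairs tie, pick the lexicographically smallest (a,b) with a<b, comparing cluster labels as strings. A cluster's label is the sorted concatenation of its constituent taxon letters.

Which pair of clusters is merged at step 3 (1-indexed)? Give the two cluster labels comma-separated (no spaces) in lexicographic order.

C,HJ

iteration 1: select H,J (d=5, Q=-102); attach at lengths (11/5, 14/5); label the merged cluster HJ
  updated: d(C,HJ)=-1, d(D,HJ)=15, d(HJ,I)=21/2, d(HJ,O)=17/2, d(HJ,V)=13
iteration 2: select I,O (d=1, Q=-67); attach at lengths (1, 0); label the merged cluster IO
  updated: d(C,IO)=3, d(D,IO)=13, d(HJ,IO)=9, d(IO,V)=15/2
iteration 3: select C,HJ (d=-1, Q=-48); attach at lengths (-5, 4); label the merged cluster CHJ
  updated: d(CHJ,D)=21/2, d(CHJ,IO)=13/2, d(CHJ,V)=8
iteration 4: select CHJ,IO (d=13/2, Q=-39); attach at lengths (11/4, 15/4); label the merged cluster CHIJO
  updated: d(CHIJO,D)=17/2, d(CHIJO,V)=9/2
iteration 5: select CHIJO,D (d=17/2, Q=-23); attach at lengths (3/2, 7); label the merged cluster CDHIJO
  updated: d(CDHIJO,V)=3
iteration 6: select CDHIJO,V (d=3); attach at lengths (3/2, 3/2); label the merged cluster CDHIJOV
final tree: ((((C:-5,(H:11/5,J:14/5):4):11/4,(I:1,O:0):15/4):3/2,D:7):3/2,V:3/2)
total length: 23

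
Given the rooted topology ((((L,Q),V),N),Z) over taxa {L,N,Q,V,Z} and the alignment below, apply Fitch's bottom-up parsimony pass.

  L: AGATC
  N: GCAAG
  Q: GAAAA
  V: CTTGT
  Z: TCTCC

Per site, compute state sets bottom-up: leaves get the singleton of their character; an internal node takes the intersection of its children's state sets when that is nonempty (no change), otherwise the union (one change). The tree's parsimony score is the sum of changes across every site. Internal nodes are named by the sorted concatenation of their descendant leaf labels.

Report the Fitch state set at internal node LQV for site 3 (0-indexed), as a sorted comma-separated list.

A,G,T

site 0, node LQ: L={A} ∪ Q={G} → {A,G} (+1)
site 0, node LQV: LQ={A,G} ∪ V={C} → {A,C,G} (+1)
site 0, node LNQV: LQV={A,C,G} ∩ N={G} → {G} (+0)
site 0, node LNQVZ: LNQV={G} ∪ Z={T} → {G,T} (+1)
site 1, node LQ: L={G} ∪ Q={A} → {A,G} (+1)
site 1, node LQV: LQ={A,G} ∪ V={T} → {A,G,T} (+1)
site 1, node LNQV: LQV={A,G,T} ∪ N={C} → {A,C,G,T} (+1)
site 1, node LNQVZ: LNQV={A,C,G,T} ∩ Z={C} → {C} (+0)
site 2, node LQ: L={A} ∩ Q={A} → {A} (+0)
site 2, node LQV: LQ={A} ∪ V={T} → {A,T} (+1)
site 2, node LNQV: LQV={A,T} ∩ N={A} → {A} (+0)
site 2, node LNQVZ: LNQV={A} ∪ Z={T} → {A,T} (+1)
site 3, node LQ: L={T} ∪ Q={A} → {A,T} (+1)
site 3, node LQV: LQ={A,T} ∪ V={G} → {A,G,T} (+1)
site 3, node LNQV: LQV={A,G,T} ∩ N={A} → {A} (+0)
site 3, node LNQVZ: LNQV={A} ∪ Z={C} → {A,C} (+1)
site 4, node LQ: L={C} ∪ Q={A} → {A,C} (+1)
site 4, node LQV: LQ={A,C} ∪ V={T} → {A,C,T} (+1)
site 4, node LNQV: LQV={A,C,T} ∪ N={G} → {A,C,G,T} (+1)
site 4, node LNQVZ: LNQV={A,C,G,T} ∩ Z={C} → {C} (+0)
per-site changes: [3, 3, 2, 3, 3]; total = 14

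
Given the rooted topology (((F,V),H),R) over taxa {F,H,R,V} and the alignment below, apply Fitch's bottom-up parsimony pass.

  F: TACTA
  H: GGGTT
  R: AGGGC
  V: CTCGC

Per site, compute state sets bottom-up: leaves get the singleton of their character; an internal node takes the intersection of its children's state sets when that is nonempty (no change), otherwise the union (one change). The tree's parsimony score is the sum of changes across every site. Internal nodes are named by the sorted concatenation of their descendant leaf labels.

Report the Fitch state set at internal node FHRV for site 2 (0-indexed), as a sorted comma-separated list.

G

FV@0: {T} ∪ {C} = {C,T} (union, +1)
FHV@0: {C,T} ∪ {G} = {C,G,T} (union, +1)
FHRV@0: {C,G,T} ∪ {A} = {A,C,G,T} (union, +1)
FV@1: {A} ∪ {T} = {A,T} (union, +1)
FHV@1: {A,T} ∪ {G} = {A,G,T} (union, +1)
FHRV@1: {A,G,T} ∩ {G} = {G} (intersection, +0)
FV@2: {C} ∩ {C} = {C} (intersection, +0)
FHV@2: {C} ∪ {G} = {C,G} (union, +1)
FHRV@2: {C,G} ∩ {G} = {G} (intersection, +0)
FV@3: {T} ∪ {G} = {G,T} (union, +1)
FHV@3: {G,T} ∩ {T} = {T} (intersection, +0)
FHRV@3: {T} ∪ {G} = {G,T} (union, +1)
FV@4: {A} ∪ {C} = {A,C} (union, +1)
FHV@4: {A,C} ∪ {T} = {A,C,T} (union, +1)
FHRV@4: {A,C,T} ∩ {C} = {C} (intersection, +0)
per-site changes: [3, 2, 1, 2, 2]; total = 10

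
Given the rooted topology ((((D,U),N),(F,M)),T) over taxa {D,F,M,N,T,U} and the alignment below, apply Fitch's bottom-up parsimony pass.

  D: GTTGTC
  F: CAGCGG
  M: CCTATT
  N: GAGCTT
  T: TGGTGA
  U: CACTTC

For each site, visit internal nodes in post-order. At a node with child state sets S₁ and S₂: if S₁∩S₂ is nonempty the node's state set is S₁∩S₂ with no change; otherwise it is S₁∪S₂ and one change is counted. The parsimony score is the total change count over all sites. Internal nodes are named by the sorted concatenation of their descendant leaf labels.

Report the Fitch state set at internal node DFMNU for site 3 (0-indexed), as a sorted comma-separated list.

C

site 0, node DU: D={G} ∪ U={C} → {C,G} (+1)
site 0, node DNU: DU={C,G} ∩ N={G} → {G} (+0)
site 0, node FM: F={C} ∩ M={C} → {C} (+0)
site 0, node DFMNU: DNU={G} ∪ FM={C} → {C,G} (+1)
site 0, node DFMNTU: DFMNU={C,G} ∪ T={T} → {C,G,T} (+1)
site 1, node DU: D={T} ∪ U={A} → {A,T} (+1)
site 1, node DNU: DU={A,T} ∩ N={A} → {A} (+0)
site 1, node FM: F={A} ∪ M={C} → {A,C} (+1)
site 1, node DFMNU: DNU={A} ∩ FM={A,C} → {A} (+0)
site 1, node DFMNTU: DFMNU={A} ∪ T={G} → {A,G} (+1)
site 2, node DU: D={T} ∪ U={C} → {C,T} (+1)
site 2, node DNU: DU={C,T} ∪ N={G} → {C,G,T} (+1)
site 2, node FM: F={G} ∪ M={T} → {G,T} (+1)
site 2, node DFMNU: DNU={C,G,T} ∩ FM={G,T} → {G,T} (+0)
site 2, node DFMNTU: DFMNU={G,T} ∩ T={G} → {G} (+0)
site 3, node DU: D={G} ∪ U={T} → {G,T} (+1)
site 3, node DNU: DU={G,T} ∪ N={C} → {C,G,T} (+1)
site 3, node FM: F={C} ∪ M={A} → {A,C} (+1)
site 3, node DFMNU: DNU={C,G,T} ∩ FM={A,C} → {C} (+0)
site 3, node DFMNTU: DFMNU={C} ∪ T={T} → {C,T} (+1)
site 4, node DU: D={T} ∩ U={T} → {T} (+0)
site 4, node DNU: DU={T} ∩ N={T} → {T} (+0)
site 4, node FM: F={G} ∪ M={T} → {G,T} (+1)
site 4, node DFMNU: DNU={T} ∩ FM={G,T} → {T} (+0)
site 4, node DFMNTU: DFMNU={T} ∪ T={G} → {G,T} (+1)
site 5, node DU: D={C} ∩ U={C} → {C} (+0)
site 5, node DNU: DU={C} ∪ N={T} → {C,T} (+1)
site 5, node FM: F={G} ∪ M={T} → {G,T} (+1)
site 5, node DFMNU: DNU={C,T} ∩ FM={G,T} → {T} (+0)
site 5, node DFMNTU: DFMNU={T} ∪ T={A} → {A,T} (+1)
per-site changes: [3, 3, 3, 4, 2, 3]; total = 18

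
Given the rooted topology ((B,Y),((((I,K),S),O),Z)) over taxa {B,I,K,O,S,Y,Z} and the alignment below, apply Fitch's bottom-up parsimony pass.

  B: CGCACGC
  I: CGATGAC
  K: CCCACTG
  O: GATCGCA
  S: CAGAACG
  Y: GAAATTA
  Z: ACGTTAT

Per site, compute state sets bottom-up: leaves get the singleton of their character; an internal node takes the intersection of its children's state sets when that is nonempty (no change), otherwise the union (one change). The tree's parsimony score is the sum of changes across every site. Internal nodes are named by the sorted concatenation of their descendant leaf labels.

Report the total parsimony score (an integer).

site 0, node BY: B={C} ∪ Y={G} → {C,G} (+1)
site 0, node IK: I={C} ∩ K={C} → {C} (+0)
site 0, node IKS: IK={C} ∩ S={C} → {C} (+0)
site 0, node IKOS: IKS={C} ∪ O={G} → {C,G} (+1)
site 0, node IKOSZ: IKOS={C,G} ∪ Z={A} → {A,C,G} (+1)
site 0, node BIKOSYZ: BY={C,G} ∩ IKOSZ={A,C,G} → {C,G} (+0)
site 1, node BY: B={G} ∪ Y={A} → {A,G} (+1)
site 1, node IK: I={G} ∪ K={C} → {C,G} (+1)
site 1, node IKS: IK={C,G} ∪ S={A} → {A,C,G} (+1)
site 1, node IKOS: IKS={A,C,G} ∩ O={A} → {A} (+0)
site 1, node IKOSZ: IKOS={A} ∪ Z={C} → {A,C} (+1)
site 1, node BIKOSYZ: BY={A,G} ∩ IKOSZ={A,C} → {A} (+0)
site 2, node BY: B={C} ∪ Y={A} → {A,C} (+1)
site 2, node IK: I={A} ∪ K={C} → {A,C} (+1)
site 2, node IKS: IK={A,C} ∪ S={G} → {A,C,G} (+1)
site 2, node IKOS: IKS={A,C,G} ∪ O={T} → {A,C,G,T} (+1)
site 2, node IKOSZ: IKOS={A,C,G,T} ∩ Z={G} → {G} (+0)
site 2, node BIKOSYZ: BY={A,C} ∪ IKOSZ={G} → {A,C,G} (+1)
site 3, node BY: B={A} ∩ Y={A} → {A} (+0)
site 3, node IK: I={T} ∪ K={A} → {A,T} (+1)
site 3, node IKS: IK={A,T} ∩ S={A} → {A} (+0)
site 3, node IKOS: IKS={A} ∪ O={C} → {A,C} (+1)
site 3, node IKOSZ: IKOS={A,C} ∪ Z={T} → {A,C,T} (+1)
site 3, node BIKOSYZ: BY={A} ∩ IKOSZ={A,C,T} → {A} (+0)
site 4, node BY: B={C} ∪ Y={T} → {C,T} (+1)
site 4, node IK: I={G} ∪ K={C} → {C,G} (+1)
site 4, node IKS: IK={C,G} ∪ S={A} → {A,C,G} (+1)
site 4, node IKOS: IKS={A,C,G} ∩ O={G} → {G} (+0)
site 4, node IKOSZ: IKOS={G} ∪ Z={T} → {G,T} (+1)
site 4, node BIKOSYZ: BY={C,T} ∩ IKOSZ={G,T} → {T} (+0)
site 5, node BY: B={G} ∪ Y={T} → {G,T} (+1)
site 5, node IK: I={A} ∪ K={T} → {A,T} (+1)
site 5, node IKS: IK={A,T} ∪ S={C} → {A,C,T} (+1)
site 5, node IKOS: IKS={A,C,T} ∩ O={C} → {C} (+0)
site 5, node IKOSZ: IKOS={C} ∪ Z={A} → {A,C} (+1)
site 5, node BIKOSYZ: BY={G,T} ∪ IKOSZ={A,C} → {A,C,G,T} (+1)
site 6, node BY: B={C} ∪ Y={A} → {A,C} (+1)
site 6, node IK: I={C} ∪ K={G} → {C,G} (+1)
site 6, node IKS: IK={C,G} ∩ S={G} → {G} (+0)
site 6, node IKOS: IKS={G} ∪ O={A} → {A,G} (+1)
site 6, node IKOSZ: IKOS={A,G} ∪ Z={T} → {A,G,T} (+1)
site 6, node BIKOSYZ: BY={A,C} ∩ IKOSZ={A,G,T} → {A} (+0)
per-site changes: [3, 4, 5, 3, 4, 5, 4]; total = 28

28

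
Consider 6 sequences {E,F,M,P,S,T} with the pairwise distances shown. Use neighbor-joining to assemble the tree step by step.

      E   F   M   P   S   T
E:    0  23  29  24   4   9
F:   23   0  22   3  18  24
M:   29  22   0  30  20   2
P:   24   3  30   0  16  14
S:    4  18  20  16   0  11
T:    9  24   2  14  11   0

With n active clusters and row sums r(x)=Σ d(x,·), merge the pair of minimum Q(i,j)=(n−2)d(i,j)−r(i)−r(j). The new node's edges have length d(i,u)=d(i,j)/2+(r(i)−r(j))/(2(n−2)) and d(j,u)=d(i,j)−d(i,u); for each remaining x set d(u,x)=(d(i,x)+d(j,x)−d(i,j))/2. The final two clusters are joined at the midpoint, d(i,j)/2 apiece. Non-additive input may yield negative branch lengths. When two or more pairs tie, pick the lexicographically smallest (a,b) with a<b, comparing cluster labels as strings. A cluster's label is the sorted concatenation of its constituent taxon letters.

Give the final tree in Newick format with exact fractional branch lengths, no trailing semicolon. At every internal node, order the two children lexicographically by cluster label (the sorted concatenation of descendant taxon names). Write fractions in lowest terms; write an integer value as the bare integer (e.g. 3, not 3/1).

iteration 1: select F,P (d=3, Q=-165); attach at lengths (15/8, 9/8); label the merged cluster FP
  updated: d(E,FP)=22, d(FP,M)=49/2, d(FP,S)=31/2, d(FP,T)=35/2
iteration 2: select M,T (d=2, Q=-109); attach at lengths (7, -5); label the merged cluster MT
  updated: d(E,MT)=18, d(FP,MT)=20, d(MT,S)=29/2
iteration 3: select E,S (d=4, Q=-70); attach at lengths (9/2, -1/2); label the merged cluster ES
  updated: d(ES,FP)=67/4, d(ES,MT)=57/4
iteration 4: select ES,FP (d=67/4, Q=-51); attach at lengths (11/2, 45/4); label the merged cluster EFPS
  updated: d(EFPS,MT)=35/4
iteration 5: select EFPS,MT (d=35/4); attach at lengths (35/8, 35/8); label the merged cluster EFMPST
final tree: (((E:9/2,S:-1/2):11/2,(F:15/8,P:9/8):45/4):35/8,(M:7,T:-5):35/8)
total length: 69/2

(((E:9/2,S:-1/2):11/2,(F:15/8,P:9/8):45/4):35/8,(M:7,T:-5):35/8)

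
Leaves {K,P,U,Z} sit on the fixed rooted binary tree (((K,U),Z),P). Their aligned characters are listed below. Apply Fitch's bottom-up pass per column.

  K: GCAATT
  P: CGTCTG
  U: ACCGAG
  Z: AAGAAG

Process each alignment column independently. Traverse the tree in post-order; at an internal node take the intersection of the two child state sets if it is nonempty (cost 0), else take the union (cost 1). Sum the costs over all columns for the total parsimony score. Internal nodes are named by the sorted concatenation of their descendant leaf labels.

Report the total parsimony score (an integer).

12

site 0, node KU: K={G} ∪ U={A} → {A,G} (+1)
site 0, node KUZ: KU={A,G} ∩ Z={A} → {A} (+0)
site 0, node KPUZ: KUZ={A} ∪ P={C} → {A,C} (+1)
site 1, node KU: K={C} ∩ U={C} → {C} (+0)
site 1, node KUZ: KU={C} ∪ Z={A} → {A,C} (+1)
site 1, node KPUZ: KUZ={A,C} ∪ P={G} → {A,C,G} (+1)
site 2, node KU: K={A} ∪ U={C} → {A,C} (+1)
site 2, node KUZ: KU={A,C} ∪ Z={G} → {A,C,G} (+1)
site 2, node KPUZ: KUZ={A,C,G} ∪ P={T} → {A,C,G,T} (+1)
site 3, node KU: K={A} ∪ U={G} → {A,G} (+1)
site 3, node KUZ: KU={A,G} ∩ Z={A} → {A} (+0)
site 3, node KPUZ: KUZ={A} ∪ P={C} → {A,C} (+1)
site 4, node KU: K={T} ∪ U={A} → {A,T} (+1)
site 4, node KUZ: KU={A,T} ∩ Z={A} → {A} (+0)
site 4, node KPUZ: KUZ={A} ∪ P={T} → {A,T} (+1)
site 5, node KU: K={T} ∪ U={G} → {G,T} (+1)
site 5, node KUZ: KU={G,T} ∩ Z={G} → {G} (+0)
site 5, node KPUZ: KUZ={G} ∩ P={G} → {G} (+0)
per-site changes: [2, 2, 3, 2, 2, 1]; total = 12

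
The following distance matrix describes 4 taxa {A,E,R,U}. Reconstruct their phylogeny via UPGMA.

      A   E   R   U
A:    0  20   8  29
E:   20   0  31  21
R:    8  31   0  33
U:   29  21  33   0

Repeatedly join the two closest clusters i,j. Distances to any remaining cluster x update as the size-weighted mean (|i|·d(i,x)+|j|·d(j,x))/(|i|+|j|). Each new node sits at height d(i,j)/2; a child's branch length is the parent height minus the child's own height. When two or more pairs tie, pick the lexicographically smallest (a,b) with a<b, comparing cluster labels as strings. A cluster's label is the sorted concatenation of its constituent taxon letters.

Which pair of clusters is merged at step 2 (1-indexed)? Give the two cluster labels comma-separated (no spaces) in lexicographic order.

1. join A+R (d=8) ⇒ AR; edges |A|=4, |R|=4
  updated: d(AR,E)=51/2, d(AR,U)=31
2. join E+U (d=21) ⇒ EU; edges |E|=21/2, |U|=21/2
  updated: d(AR,EU)=113/4
3. join AR+EU (d=113/4) ⇒ AERU; edges |AR|=81/8, |EU|=29/8
final tree: ((A:4,R:4):81/8,(E:21/2,U:21/2):29/8)
total length: 171/4

E,U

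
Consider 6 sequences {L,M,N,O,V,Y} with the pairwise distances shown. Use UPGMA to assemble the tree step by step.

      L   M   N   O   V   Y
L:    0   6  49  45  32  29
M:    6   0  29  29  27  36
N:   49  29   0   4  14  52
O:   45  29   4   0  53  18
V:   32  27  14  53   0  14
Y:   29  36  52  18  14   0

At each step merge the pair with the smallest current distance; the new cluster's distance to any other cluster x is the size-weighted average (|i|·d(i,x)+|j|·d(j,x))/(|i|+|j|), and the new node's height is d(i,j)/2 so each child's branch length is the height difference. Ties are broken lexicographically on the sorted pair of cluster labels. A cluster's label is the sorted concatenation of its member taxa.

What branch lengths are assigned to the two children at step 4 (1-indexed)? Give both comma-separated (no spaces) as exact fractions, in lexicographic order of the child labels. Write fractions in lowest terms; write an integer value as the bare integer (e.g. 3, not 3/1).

25/2,17/2

iteration 1: select N,O (d=4); attach at lengths (2, 2); label the merged cluster NO
  updated: d(L,NO)=47, d(M,NO)=29, d(NO,V)=67/2, d(NO,Y)=35
iteration 2: select L,M (d=6); attach at lengths (3, 3); label the merged cluster LM
  updated: d(LM,NO)=38, d(LM,V)=59/2, d(LM,Y)=65/2
iteration 3: select V,Y (d=14); attach at lengths (7, 7); label the merged cluster VY
  updated: d(LM,VY)=31, d(NO,VY)=137/4
iteration 4: select LM,VY (d=31); attach at lengths (25/2, 17/2); label the merged cluster LMVY
  updated: d(LMVY,NO)=289/8
iteration 5: select LMVY,NO (d=289/8); attach at lengths (41/16, 257/16); label the merged cluster LMNOVY
final tree: (((L:3,M:3):25/2,(V:7,Y:7):17/2):41/16,(N:2,O:2):257/16)
total length: 509/8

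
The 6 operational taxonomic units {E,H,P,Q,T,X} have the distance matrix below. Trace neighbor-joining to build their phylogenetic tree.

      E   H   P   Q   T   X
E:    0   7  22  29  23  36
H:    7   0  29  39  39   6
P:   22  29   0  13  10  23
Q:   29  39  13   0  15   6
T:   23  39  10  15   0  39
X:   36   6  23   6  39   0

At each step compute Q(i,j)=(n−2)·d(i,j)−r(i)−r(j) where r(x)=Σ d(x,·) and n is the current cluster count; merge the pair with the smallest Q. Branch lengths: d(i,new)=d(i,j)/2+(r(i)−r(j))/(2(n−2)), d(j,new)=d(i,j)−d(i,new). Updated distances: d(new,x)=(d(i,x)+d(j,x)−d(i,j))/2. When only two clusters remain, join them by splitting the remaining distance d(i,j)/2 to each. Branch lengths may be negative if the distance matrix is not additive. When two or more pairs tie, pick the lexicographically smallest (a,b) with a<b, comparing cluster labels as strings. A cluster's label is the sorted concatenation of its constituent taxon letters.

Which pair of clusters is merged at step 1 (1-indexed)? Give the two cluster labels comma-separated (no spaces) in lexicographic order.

E,H

step 1: merge (E,H) at d=7, Q=-209; branch lengths E→25/8, H→31/8; new cluster EH
  updated: d(EH,P)=22, d(EH,Q)=61/2, d(EH,T)=55/2, d(EH,X)=35/2
step 2: merge (Q,X) at d=6, Q=-132; branch lengths Q→-1/2, X→13/2; new cluster QX
  updated: d(EH,QX)=21, d(P,QX)=15, d(QX,T)=24
step 3: merge (EH,QX) at d=21, Q=-177/2; branch lengths EH→105/8, QX→63/8; new cluster EHQX
  updated: d(EHQX,P)=8, d(EHQX,T)=61/4
step 4: merge (EHQX,P) at d=8, Q=-133/4; branch lengths EHQX→53/8, P→11/8; new cluster EHPQX
  updated: d(EHPQX,T)=69/8
step 5: merge (EHPQX,T) at d=69/8; branch lengths EHPQX→69/16, T→69/16; new cluster EHPQTX
final tree: ((((E:25/8,H:31/8):105/8,(Q:-1/2,X:13/2):63/8):53/8,P:11/8):69/16,T:69/16)
total length: 405/8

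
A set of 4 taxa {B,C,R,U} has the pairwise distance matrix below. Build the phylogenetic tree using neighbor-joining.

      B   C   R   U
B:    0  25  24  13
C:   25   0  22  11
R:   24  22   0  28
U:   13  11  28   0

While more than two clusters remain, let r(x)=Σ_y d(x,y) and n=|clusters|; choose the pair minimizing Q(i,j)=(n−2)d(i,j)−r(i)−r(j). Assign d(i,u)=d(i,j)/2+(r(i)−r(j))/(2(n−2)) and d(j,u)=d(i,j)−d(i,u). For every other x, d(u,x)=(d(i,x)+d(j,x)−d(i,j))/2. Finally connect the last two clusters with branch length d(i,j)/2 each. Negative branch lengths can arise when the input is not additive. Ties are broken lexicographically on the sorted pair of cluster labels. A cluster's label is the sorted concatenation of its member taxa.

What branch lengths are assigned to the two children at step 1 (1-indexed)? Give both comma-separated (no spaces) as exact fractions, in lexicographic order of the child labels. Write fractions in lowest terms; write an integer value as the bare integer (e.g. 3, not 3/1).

9,15

1. join B+R (d=24, Q=-88) ⇒ BR; edges |B|=9, |R|=15
  updated: d(BR,C)=23/2, d(BR,U)=17/2
2. join BR+C (d=23/2, Q=-31) ⇒ BCR; edges |BR|=9/2, |C|=7
  updated: d(BCR,U)=4
3. join BCR+U (d=4) ⇒ BCRU; edges |BCR|=2, |U|=2
final tree: (((B:9,R:15):9/2,C:7):2,U:2)
total length: 79/2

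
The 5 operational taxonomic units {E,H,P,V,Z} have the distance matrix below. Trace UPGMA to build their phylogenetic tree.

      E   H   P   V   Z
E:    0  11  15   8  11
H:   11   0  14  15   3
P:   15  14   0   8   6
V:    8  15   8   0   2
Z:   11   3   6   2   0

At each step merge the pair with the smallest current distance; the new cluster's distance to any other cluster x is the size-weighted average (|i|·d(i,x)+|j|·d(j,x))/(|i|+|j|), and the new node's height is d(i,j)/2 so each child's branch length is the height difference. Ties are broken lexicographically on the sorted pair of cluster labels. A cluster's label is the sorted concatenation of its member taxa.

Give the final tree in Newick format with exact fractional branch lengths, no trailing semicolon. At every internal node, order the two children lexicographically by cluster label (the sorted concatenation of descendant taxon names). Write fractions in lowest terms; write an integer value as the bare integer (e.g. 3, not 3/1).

iteration 1: select V,Z (d=2); attach at lengths (1, 1); label the merged cluster VZ
  updated: d(E,VZ)=19/2, d(H,VZ)=9, d(P,VZ)=7
iteration 2: select P,VZ (d=7); attach at lengths (7/2, 5/2); label the merged cluster PVZ
  updated: d(E,PVZ)=34/3, d(H,PVZ)=32/3
iteration 3: select H,PVZ (d=32/3); attach at lengths (16/3, 11/6); label the merged cluster HPVZ
  updated: d(E,HPVZ)=45/4
iteration 4: select E,HPVZ (d=45/4); attach at lengths (45/8, 7/24); label the merged cluster EHPVZ
final tree: (E:45/8,(H:16/3,(P:7/2,(V:1,Z:1):5/2):11/6):7/24)
total length: 253/12

(E:45/8,(H:16/3,(P:7/2,(V:1,Z:1):5/2):11/6):7/24)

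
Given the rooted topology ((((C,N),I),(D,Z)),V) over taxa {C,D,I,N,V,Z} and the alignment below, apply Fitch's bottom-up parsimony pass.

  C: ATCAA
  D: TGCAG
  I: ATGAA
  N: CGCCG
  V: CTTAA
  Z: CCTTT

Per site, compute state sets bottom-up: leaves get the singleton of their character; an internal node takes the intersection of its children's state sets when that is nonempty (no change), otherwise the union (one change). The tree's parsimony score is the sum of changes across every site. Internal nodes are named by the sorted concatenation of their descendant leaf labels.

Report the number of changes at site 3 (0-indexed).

CN@0: {A} ∪ {C} = {A,C} (union, +1)
CIN@0: {A,C} ∩ {A} = {A} (intersection, +0)
DZ@0: {T} ∪ {C} = {C,T} (union, +1)
CDINZ@0: {A} ∪ {C,T} = {A,C,T} (union, +1)
CDINVZ@0: {A,C,T} ∩ {C} = {C} (intersection, +0)
CN@1: {T} ∪ {G} = {G,T} (union, +1)
CIN@1: {G,T} ∩ {T} = {T} (intersection, +0)
DZ@1: {G} ∪ {C} = {C,G} (union, +1)
CDINZ@1: {T} ∪ {C,G} = {C,G,T} (union, +1)
CDINVZ@1: {C,G,T} ∩ {T} = {T} (intersection, +0)
CN@2: {C} ∩ {C} = {C} (intersection, +0)
CIN@2: {C} ∪ {G} = {C,G} (union, +1)
DZ@2: {C} ∪ {T} = {C,T} (union, +1)
CDINZ@2: {C,G} ∩ {C,T} = {C} (intersection, +0)
CDINVZ@2: {C} ∪ {T} = {C,T} (union, +1)
CN@3: {A} ∪ {C} = {A,C} (union, +1)
CIN@3: {A,C} ∩ {A} = {A} (intersection, +0)
DZ@3: {A} ∪ {T} = {A,T} (union, +1)
CDINZ@3: {A} ∩ {A,T} = {A} (intersection, +0)
CDINVZ@3: {A} ∩ {A} = {A} (intersection, +0)
CN@4: {A} ∪ {G} = {A,G} (union, +1)
CIN@4: {A,G} ∩ {A} = {A} (intersection, +0)
DZ@4: {G} ∪ {T} = {G,T} (union, +1)
CDINZ@4: {A} ∪ {G,T} = {A,G,T} (union, +1)
CDINVZ@4: {A,G,T} ∩ {A} = {A} (intersection, +0)
per-site changes: [3, 3, 3, 2, 3]; total = 14

2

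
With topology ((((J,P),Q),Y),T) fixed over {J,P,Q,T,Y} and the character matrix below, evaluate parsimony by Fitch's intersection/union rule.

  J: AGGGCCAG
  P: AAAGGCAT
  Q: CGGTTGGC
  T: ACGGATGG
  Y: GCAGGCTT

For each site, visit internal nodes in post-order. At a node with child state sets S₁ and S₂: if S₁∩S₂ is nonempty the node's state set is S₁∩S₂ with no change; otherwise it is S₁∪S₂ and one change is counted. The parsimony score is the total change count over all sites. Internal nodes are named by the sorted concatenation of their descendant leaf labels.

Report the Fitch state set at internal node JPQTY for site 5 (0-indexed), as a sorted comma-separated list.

C,T

site 0, node JP: J={A} ∩ P={A} → {A} (+0)
site 0, node JPQ: JP={A} ∪ Q={C} → {A,C} (+1)
site 0, node JPQY: JPQ={A,C} ∪ Y={G} → {A,C,G} (+1)
site 0, node JPQTY: JPQY={A,C,G} ∩ T={A} → {A} (+0)
site 1, node JP: J={G} ∪ P={A} → {A,G} (+1)
site 1, node JPQ: JP={A,G} ∩ Q={G} → {G} (+0)
site 1, node JPQY: JPQ={G} ∪ Y={C} → {C,G} (+1)
site 1, node JPQTY: JPQY={C,G} ∩ T={C} → {C} (+0)
site 2, node JP: J={G} ∪ P={A} → {A,G} (+1)
site 2, node JPQ: JP={A,G} ∩ Q={G} → {G} (+0)
site 2, node JPQY: JPQ={G} ∪ Y={A} → {A,G} (+1)
site 2, node JPQTY: JPQY={A,G} ∩ T={G} → {G} (+0)
site 3, node JP: J={G} ∩ P={G} → {G} (+0)
site 3, node JPQ: JP={G} ∪ Q={T} → {G,T} (+1)
site 3, node JPQY: JPQ={G,T} ∩ Y={G} → {G} (+0)
site 3, node JPQTY: JPQY={G} ∩ T={G} → {G} (+0)
site 4, node JP: J={C} ∪ P={G} → {C,G} (+1)
site 4, node JPQ: JP={C,G} ∪ Q={T} → {C,G,T} (+1)
site 4, node JPQY: JPQ={C,G,T} ∩ Y={G} → {G} (+0)
site 4, node JPQTY: JPQY={G} ∪ T={A} → {A,G} (+1)
site 5, node JP: J={C} ∩ P={C} → {C} (+0)
site 5, node JPQ: JP={C} ∪ Q={G} → {C,G} (+1)
site 5, node JPQY: JPQ={C,G} ∩ Y={C} → {C} (+0)
site 5, node JPQTY: JPQY={C} ∪ T={T} → {C,T} (+1)
site 6, node JP: J={A} ∩ P={A} → {A} (+0)
site 6, node JPQ: JP={A} ∪ Q={G} → {A,G} (+1)
site 6, node JPQY: JPQ={A,G} ∪ Y={T} → {A,G,T} (+1)
site 6, node JPQTY: JPQY={A,G,T} ∩ T={G} → {G} (+0)
site 7, node JP: J={G} ∪ P={T} → {G,T} (+1)
site 7, node JPQ: JP={G,T} ∪ Q={C} → {C,G,T} (+1)
site 7, node JPQY: JPQ={C,G,T} ∩ Y={T} → {T} (+0)
site 7, node JPQTY: JPQY={T} ∪ T={G} → {G,T} (+1)
per-site changes: [2, 2, 2, 1, 3, 2, 2, 3]; total = 17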